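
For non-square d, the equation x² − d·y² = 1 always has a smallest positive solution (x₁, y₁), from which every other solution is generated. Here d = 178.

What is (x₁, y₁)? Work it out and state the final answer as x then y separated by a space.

1601 120

[13; 2,1,12,1,2,26] for √178; ℓ=6 ⇒ convergent index 5
i=0: a=13 ⇒ p=13, q=1
…
i=3: a=12 ⇒ p=507, q=38
i=4: a=1 ⇒ p=547, q=41
i=5: a=2 ⇒ p=1601, q=120
fundamental: x₁=1601, y₁=120  (since 2563201 − 178·14400 = 1)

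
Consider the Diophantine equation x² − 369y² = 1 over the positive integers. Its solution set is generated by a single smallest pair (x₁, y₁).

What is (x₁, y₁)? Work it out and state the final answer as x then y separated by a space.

8396801 437120

d=369: √d = [19; 4,1,3,2,7,4,7,2,3,1,4,38] (ℓ=12, even), read p_11/q_11
step 0: (19, 1)  from 19·(1,0) + (0,1)
step 1: (77, 4)  from 4·(19,1) + (1,0)
…
step 3: (365, 19)  from 3·(96,5) + (77,4)
step 4: (826, 43)  from 2·(365,19) + (96,5)
step 5: (6147, 320)  from 7·(826,43) + (365,19)
…
step 7: (184045, 9581)  from 7·(25414,1323) + (6147,320)
step 8: (393504, 20485)  from 2·(184045,9581) + (25414,1323)
step 9: (1364557, 71036)  from 3·(393504,20485) + (184045,9581)
step 10: (1758061, 91521)  from 1·(1364557,71036) + (393504,20485)
step 11: (8396801, 437120)  from 4·(1758061,91521) + (1364557,71036)
fundamental: x₁=8396801, y₁=437120  (since 70506267033601 − 369·191073894400 = 1)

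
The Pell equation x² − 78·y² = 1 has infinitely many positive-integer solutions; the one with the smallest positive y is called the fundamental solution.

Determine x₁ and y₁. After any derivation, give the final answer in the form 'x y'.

d=78: √d = [8; 1,4,1,16] (ℓ=4, even), read p_3/q_3
a_0=8:  p_0=8·1+0=8,  q_0=8·0+1=1
a_1=1:  p_1=1·8+1=9,  q_1=1·1+0=1
a_2=4:  p_2=4·9+8=44,  q_2=4·1+1=5
a_3=1:  p_3=1·44+9=53,  q_3=1·5+1=6
→ (53, 6).  Check: 53²=2809, 78·6²=2808, difference 1.

53 6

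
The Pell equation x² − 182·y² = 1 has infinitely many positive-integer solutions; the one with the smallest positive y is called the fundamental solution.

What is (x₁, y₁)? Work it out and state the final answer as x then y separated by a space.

d=182: √d = [13; 2,26] (ℓ=2, even), read p_1/q_1
k=0  a_k=13  p_k/q_k = 13/1
k=1  a_k=2  p_k/q_k = 27/2
fundamental: x₁=27, y₁=2  (since 729 − 182·4 = 1)

27 2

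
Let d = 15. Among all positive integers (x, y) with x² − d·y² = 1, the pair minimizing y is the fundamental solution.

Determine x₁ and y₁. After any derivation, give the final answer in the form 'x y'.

√15 = [3; 1,6, …], period ℓ=2 (even) → k=1
step 0: (3, 1)  from 3·(1,0) + (0,1)
step 1: (4, 1)  from 1·(3,1) + (1,0)
(x₁, y₁) = (4, 1);  4² − 15·1² = 1 ✓

4 1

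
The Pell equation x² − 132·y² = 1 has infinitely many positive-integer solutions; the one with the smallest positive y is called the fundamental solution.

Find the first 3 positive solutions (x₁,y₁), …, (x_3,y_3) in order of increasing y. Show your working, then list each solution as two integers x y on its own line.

√132 = [11; 2,22, …], period ℓ=2 (even) → k=1
k=0  a_k=11  p_k/q_k = 11/1
k=1  a_k=2  p_k/q_k = 23/2
(x₁, y₁) = (23, 2);  23² − 132·2² = 1 ✓
k=2:  x_2 = 23·23+132·2·2 = 1057,  y_2 = 23·2+2·23 = 92
k=3:  x_3 = 23·1057+132·2·92 = 48599,  y_3 = 23·92+2·1057 = 4230

23 2
1057 92
48599 4230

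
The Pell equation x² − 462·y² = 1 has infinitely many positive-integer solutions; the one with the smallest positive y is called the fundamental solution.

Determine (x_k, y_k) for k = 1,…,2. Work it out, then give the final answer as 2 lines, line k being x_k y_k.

43 2
3697 172

d=462: √d = [21; 2,42] (ℓ=2, even), read p_1/q_1
k=0  a_k=21  p_k/q_k = 21/1
k=1  a_k=2  p_k/q_k = 43/2
(x₁, y₁) = (43, 2);  43² − 462·2² = 1 ✓
n=2: (43,2)∘(43,2) = (43·43+462·2·2, 43·2+2·43) = (3697,172)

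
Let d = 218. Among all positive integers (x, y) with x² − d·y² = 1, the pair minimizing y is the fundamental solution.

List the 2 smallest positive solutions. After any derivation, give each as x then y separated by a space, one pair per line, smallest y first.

126003 8534
31753512017 2150619204

√218 = [14; 1,3,3,1,28, …], period ℓ=5 (odd) → k=9
k=0  a_k=14  p_k/q_k = 14/1
k=1  a_k=1  p_k/q_k = 15/1
…
k=3  a_k=3  p_k/q_k = 192/13
k=4  a_k=1  p_k/q_k = 251/17
k=5  a_k=28  p_k/q_k = 7220/489
k=6  a_k=1  p_k/q_k = 7471/506
k=7  a_k=3  p_k/q_k = 29633/2007
k=8  a_k=3  p_k/q_k = 96370/6527
k=9  a_k=1  p_k/q_k = 126003/8534
→ (126003, 8534).  Check: 126003²=15876756009, 218·8534²=15876756008, difference 1.
(x_2, y_2) = (126003·126003 + 218·8534·8534, 126003·8534 + 8534·126003) = (31753512017, 2150619204)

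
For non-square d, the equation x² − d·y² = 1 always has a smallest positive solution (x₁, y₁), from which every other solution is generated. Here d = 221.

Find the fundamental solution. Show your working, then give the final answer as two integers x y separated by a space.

1665 112

d=221: √d = [14; 1,6,2,6,1,28] (ℓ=6, even), read p_5/q_5
step 0: (14, 1)  from 14·(1,0) + (0,1)
step 1: (15, 1)  from 1·(14,1) + (1,0)
step 2: (104, 7)  from 6·(15,1) + (14,1)
step 3: (223, 15)  from 2·(104,7) + (15,1)
step 4: (1442, 97)  from 6·(223,15) + (104,7)
step 5: (1665, 112)  from 1·(1442,97) + (223,15)
→ (1665, 112).  Check: 1665²=2772225, 221·112²=2772224, difference 1.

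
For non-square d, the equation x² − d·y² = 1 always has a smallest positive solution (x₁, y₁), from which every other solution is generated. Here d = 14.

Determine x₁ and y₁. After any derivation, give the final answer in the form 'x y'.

√14 → a₀=3, period (1,2,1,6); ℓ=4 even so k=3
step 0: (3, 1)  from 3·(1,0) + (0,1)
step 1: (4, 1)  from 1·(3,1) + (1,0)
step 2: (11, 3)  from 2·(4,1) + (3,1)
step 3: (15, 4)  from 1·(11,3) + (4,1)
(x₁, y₁) = (15, 4);  15² − 14·4² = 1 ✓

15 4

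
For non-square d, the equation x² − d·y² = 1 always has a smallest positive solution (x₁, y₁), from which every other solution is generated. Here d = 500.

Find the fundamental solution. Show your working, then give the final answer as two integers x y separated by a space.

930249 41602

[22; 2,1,3,2,1,…,1,2,44] for √500; ℓ=14 ⇒ convergent index 13
i=0: a=22 ⇒ p=22, q=1
i=1: a=2 ⇒ p=45, q=2
i=2: a=1 ⇒ p=67, q=3
…
i=4: a=2 ⇒ p=559, q=25
i=5: a=1 ⇒ p=805, q=36
i=6: a=1 ⇒ p=1364, q=61
…
i=8: a=1 ⇒ p=15809, q=707
i=9: a=1 ⇒ p=30254, q=1353
i=10: a=2 ⇒ p=76317, q=3413
i=11: a=3 ⇒ p=259205, q=11592
i=12: a=1 ⇒ p=335522, q=15005
i=13: a=2 ⇒ p=930249, q=41602
(x₁, y₁) = (930249, 41602);  930249² − 500·41602² = 1 ✓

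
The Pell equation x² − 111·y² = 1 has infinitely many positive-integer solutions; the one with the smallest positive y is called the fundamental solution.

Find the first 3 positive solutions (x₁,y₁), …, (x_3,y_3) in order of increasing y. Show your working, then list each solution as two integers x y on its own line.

d=111: √d = [10; 1,1,6,1,1,20] (ℓ=6, even), read p_5/q_5
a_0=10:  p_0=10·1+0=10,  q_0=10·0+1=1
a_1=1:  p_1=1·10+1=11,  q_1=1·1+0=1
a_2=1:  p_2=1·11+10=21,  q_2=1·1+1=2
…
a_4=1:  p_4=1·137+21=158,  q_4=1·13+2=15
a_5=1:  p_5=1·158+137=295,  q_5=1·15+13=28
(x₁, y₁) = (295, 28);  295² − 111·28² = 1 ✓
(x_2, y_2) = (295·295 + 111·28·28, 295·28 + 28·295) = (174049, 16520)
(x_3, y_3) = (295·174049 + 111·28·16520, 295·16520 + 28·174049) = (102688615, 9746772)

295 28
174049 16520
102688615 9746772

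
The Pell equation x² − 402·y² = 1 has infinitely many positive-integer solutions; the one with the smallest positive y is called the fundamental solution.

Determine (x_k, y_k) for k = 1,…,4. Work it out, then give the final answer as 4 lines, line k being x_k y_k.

√402 → a₀=20, period (20,40); ℓ=2 even so k=1
step 0: (20, 1)  from 20·(1,0) + (0,1)
step 1: (401, 20)  from 20·(20,1) + (1,0)
fundamental: x₁=401, y₁=20  (since 160801 − 402·400 = 1)
k=2:  x_2 = 401·401+402·20·20 = 321601,  y_2 = 401·20+20·401 = 16040
k=3:  x_3 = 401·321601+402·20·16040 = 257923601,  y_3 = 401·16040+20·321601 = 12864060
k=4:  x_4 = 401·257923601+402·20·12864060 = 206854406401,  y_4 = 401·12864060+20·257923601 = 10316960080

401 20
321601 16040
257923601 12864060
206854406401 10316960080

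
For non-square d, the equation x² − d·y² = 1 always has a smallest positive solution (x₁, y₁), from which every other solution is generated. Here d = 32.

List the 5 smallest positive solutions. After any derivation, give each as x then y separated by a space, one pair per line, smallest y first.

17 3
577 102
19601 3465
665857 117708
22619537 3998607

√32 = [5; 1,1,1,10, …], period ℓ=4 (even) → k=3
i=0: a=5 ⇒ p=5, q=1
…
i=2: a=1 ⇒ p=11, q=2
i=3: a=1 ⇒ p=17, q=3
fundamental: x₁=17, y₁=3  (since 289 − 32·9 = 1)
(x_2, y_2) = (17·17 + 32·3·3, 17·3 + 3·17) = (577, 102)
(x_3, y_3) = (17·577 + 32·3·102, 17·102 + 3·577) = (19601, 3465)
(x_4, y_4) = (17·19601 + 32·3·3465, 17·3465 + 3·19601) = (665857, 117708)
(x_5, y_5) = (17·665857 + 32·3·117708, 17·117708 + 3·665857) = (22619537, 3998607)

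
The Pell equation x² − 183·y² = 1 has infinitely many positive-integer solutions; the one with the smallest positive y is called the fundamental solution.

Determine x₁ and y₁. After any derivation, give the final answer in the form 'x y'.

d=183: √d = [13; 1,1,8,1,1,26] (ℓ=6, even), read p_5/q_5
i=0: a=13 ⇒ p=13, q=1
…
i=4: a=1 ⇒ p=257, q=19
i=5: a=1 ⇒ p=487, q=36
→ (487, 36).  Check: 487²=237169, 183·36²=237168, difference 1.

487 36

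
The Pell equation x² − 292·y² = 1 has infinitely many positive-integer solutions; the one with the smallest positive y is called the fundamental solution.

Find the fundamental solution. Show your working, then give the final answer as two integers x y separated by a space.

2281249 133500

√292 = [17; 11,2,1,3,8,3,1,2,11,34, …], period ℓ=10 (even) → k=9
step 0: (17, 1)  from 17·(1,0) + (0,1)
step 1: (188, 11)  from 11·(17,1) + (1,0)
step 2: (393, 23)  from 2·(188,11) + (17,1)
…
step 4: (2136, 125)  from 3·(581,34) + (393,23)
step 5: (17669, 1034)  from 8·(2136,125) + (581,34)
step 6: (55143, 3227)  from 3·(17669,1034) + (2136,125)
step 7: (72812, 4261)  from 1·(55143,3227) + (17669,1034)
step 8: (200767, 11749)  from 2·(72812,4261) + (55143,3227)
step 9: (2281249, 133500)  from 11·(200767,11749) + (72812,4261)
fundamental: x₁=2281249, y₁=133500  (since 5204097000001 − 292·17822250000 = 1)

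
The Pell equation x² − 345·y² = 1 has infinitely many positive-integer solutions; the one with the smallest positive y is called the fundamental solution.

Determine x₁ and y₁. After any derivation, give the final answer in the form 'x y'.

√345 → a₀=18, period (1,1,2,1,6,1,2,1,1,36); ℓ=10 even so k=9
a_0=18:  p_0=18·1+0=18,  q_0=18·0+1=1
a_1=1:  p_1=1·18+1=19,  q_1=1·1+0=1
a_2=1:  p_2=1·19+18=37,  q_2=1·1+1=2
a_3=2:  p_3=2·37+19=93,  q_3=2·2+1=5
a_4=1:  p_4=1·93+37=130,  q_4=1·5+2=7
a_5=6:  p_5=6·130+93=873,  q_5=6·7+5=47
a_6=1:  p_6=1·873+130=1003,  q_6=1·47+7=54
…
a_8=1:  p_8=1·2879+1003=3882,  q_8=1·155+54=209
a_9=1:  p_9=1·3882+2879=6761,  q_9=1·209+155=364
fundamental: x₁=6761, y₁=364  (since 45711121 − 345·132496 = 1)

6761 364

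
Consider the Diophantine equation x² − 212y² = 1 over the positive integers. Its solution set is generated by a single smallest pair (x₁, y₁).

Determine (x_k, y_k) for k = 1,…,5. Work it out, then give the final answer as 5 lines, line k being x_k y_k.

66249 4550
8777860001 602865900
1163048894346249 79878526013650
154101652394311440001 10583744939153731800
20418160737778428282906249 1402325036868112630022750

[14; 1,1,3,1,1,…,1,1,28] for √212; ℓ=14 ⇒ convergent index 13
i=0: a=14 ⇒ p=14, q=1
…
i=2: a=1 ⇒ p=29, q=2
i=3: a=3 ⇒ p=102, q=7
…
i=5: a=1 ⇒ p=233, q=16
…
i=7: a=6 ⇒ p=2417, q=166
…
i=11: a=3 ⇒ p=29135, q=2001
i=12: a=1 ⇒ p=37114, q=2549
i=13: a=1 ⇒ p=66249, q=4550
(x₁, y₁) = (66249, 4550);  66249² − 212·4550² = 1 ✓
(x_2, y_2) = (66249·66249 + 212·4550·4550, 66249·4550 + 4550·66249) = (8777860001, 602865900)
(x_3, y_3) = (66249·8777860001 + 212·4550·602865900, 66249·602865900 + 4550·8777860001) = (1163048894346249, 79878526013650)
(x_4, y_4) = (66249·1163048894346249 + 212·4550·79878526013650, 66249·79878526013650 + 4550·1163048894346249) = (154101652394311440001, 10583744939153731800)
(x_5, y_5) = (66249·154101652394311440001 + 212·4550·10583744939153731800, 66249·10583744939153731800 + 4550·154101652394311440001) = (20418160737778428282906249, 1402325036868112630022750)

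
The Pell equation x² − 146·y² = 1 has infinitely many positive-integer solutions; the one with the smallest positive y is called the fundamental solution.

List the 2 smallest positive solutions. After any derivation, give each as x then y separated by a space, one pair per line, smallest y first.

√146 = [12; 12,24, …], period ℓ=2 (even) → k=1
a_0=12:  p_0=12·1+0=12,  q_0=12·0+1=1
a_1=12:  p_1=12·12+1=145,  q_1=12·1+0=12
→ (145, 12).  Check: 145²=21025, 146·12²=21024, difference 1.
k=2:  x_2 = 145·145+146·12·12 = 42049,  y_2 = 145·12+12·145 = 3480

145 12
42049 3480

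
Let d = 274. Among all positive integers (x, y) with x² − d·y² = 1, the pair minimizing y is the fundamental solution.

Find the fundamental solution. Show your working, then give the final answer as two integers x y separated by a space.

[16; 1,1,4,4,1,1,32] for √274; ℓ=7 ⇒ convergent index 13
step 0: (16, 1)  from 16·(1,0) + (0,1)
step 1: (17, 1)  from 1·(16,1) + (1,0)
…
step 5: (778, 47)  from 1·(629,38) + (149,9)
…
step 9: (93011, 5619)  from 1·(47209,2852) + (45802,2767)
step 10: (419253, 25328)  from 4·(93011,5619) + (47209,2852)
step 11: (1770023, 106931)  from 4·(419253,25328) + (93011,5619)
step 12: (2189276, 132259)  from 1·(1770023,106931) + (419253,25328)
step 13: (3959299, 239190)  from 1·(2189276,132259) + (1770023,106931)
→ (3959299, 239190).  Check: 3959299²=15676048571401, 274·239190²=15676048571400, difference 1.

3959299 239190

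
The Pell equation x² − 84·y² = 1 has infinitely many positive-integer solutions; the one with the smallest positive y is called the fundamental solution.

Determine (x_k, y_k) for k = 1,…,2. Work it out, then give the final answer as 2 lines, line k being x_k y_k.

[9; 6,18] for √84; ℓ=2 ⇒ convergent index 1
step 0: (9, 1)  from 9·(1,0) + (0,1)
step 1: (55, 6)  from 6·(9,1) + (1,0)
→ (55, 6).  Check: 55²=3025, 84·6²=3024, difference 1.
(x_2, y_2) = (55·55 + 84·6·6, 55·6 + 6·55) = (6049, 660)

55 6
6049 660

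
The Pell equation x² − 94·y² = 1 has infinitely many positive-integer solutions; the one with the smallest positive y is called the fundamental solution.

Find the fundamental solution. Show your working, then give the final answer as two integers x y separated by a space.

2143295 221064

√94 = [9; 1,2,3,1,1,…,2,1,18, …], period ℓ=16 (even) → k=15
i=0: a=9 ⇒ p=9, q=1
i=1: a=1 ⇒ p=10, q=1
…
i=3: a=3 ⇒ p=97, q=10
i=4: a=1 ⇒ p=126, q=13
i=5: a=1 ⇒ p=223, q=23
i=6: a=5 ⇒ p=1241, q=128
i=7: a=1 ⇒ p=1464, q=151
i=8: a=8 ⇒ p=12953, q=1336
i=9: a=1 ⇒ p=14417, q=1487
i=10: a=5 ⇒ p=85038, q=8771
i=11: a=1 ⇒ p=99455, q=10258
i=12: a=1 ⇒ p=184493, q=19029
…
i=14: a=2 ⇒ p=1490361, q=153719
i=15: a=1 ⇒ p=2143295, q=221064
→ (2143295, 221064).  Check: 2143295²=4593713457025, 94·221064²=4593713457024, difference 1.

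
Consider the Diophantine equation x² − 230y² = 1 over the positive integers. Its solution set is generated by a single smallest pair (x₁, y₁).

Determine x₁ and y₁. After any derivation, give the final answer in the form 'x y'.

[15; 6,30] for √230; ℓ=2 ⇒ convergent index 1
step 0: (15, 1)  from 15·(1,0) + (0,1)
step 1: (91, 6)  from 6·(15,1) + (1,0)
(x₁, y₁) = (91, 6);  91² − 230·6² = 1 ✓

91 6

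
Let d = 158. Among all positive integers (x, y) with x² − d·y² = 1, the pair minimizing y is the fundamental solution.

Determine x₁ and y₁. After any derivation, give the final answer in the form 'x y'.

√158 → a₀=12, period (1,1,3,12,3,1,1,24); ℓ=8 even so k=7
a_0=12:  p_0=12·1+0=12,  q_0=12·0+1=1
a_1=1:  p_1=1·12+1=13,  q_1=1·1+0=1
…
a_5=3:  p_5=3·1081+88=3331,  q_5=3·86+7=265
a_6=1:  p_6=1·3331+1081=4412,  q_6=1·265+86=351
a_7=1:  p_7=1·4412+3331=7743,  q_7=1·351+265=616
→ (7743, 616).  Check: 7743²=59954049, 158·616²=59954048, difference 1.

7743 616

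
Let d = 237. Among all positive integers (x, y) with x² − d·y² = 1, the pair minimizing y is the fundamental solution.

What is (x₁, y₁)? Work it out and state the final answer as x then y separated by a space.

228151 14820

d=237: √d = [15; 2,1,1,7,10,7,1,1,2,30] (ℓ=10, even), read p_9/q_9
k=0  a_k=15  p_k/q_k = 15/1
…
k=2  a_k=1  p_k/q_k = 46/3
…
k=6  a_k=7  p_k/q_k = 42074/2733
k=7  a_k=1  p_k/q_k = 48001/3118
k=8  a_k=1  p_k/q_k = 90075/5851
k=9  a_k=2  p_k/q_k = 228151/14820
fundamental: x₁=228151, y₁=14820  (since 52052878801 − 237·219632400 = 1)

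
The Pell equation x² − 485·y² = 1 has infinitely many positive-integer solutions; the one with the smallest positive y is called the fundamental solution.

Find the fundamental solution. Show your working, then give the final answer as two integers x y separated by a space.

969 44

√485 → a₀=22, period (44); ℓ=1 odd so k=1
step 0: (22, 1)  from 22·(1,0) + (0,1)
step 1: (969, 44)  from 44·(22,1) + (1,0)
(x₁, y₁) = (969, 44);  969² − 485·44² = 1 ✓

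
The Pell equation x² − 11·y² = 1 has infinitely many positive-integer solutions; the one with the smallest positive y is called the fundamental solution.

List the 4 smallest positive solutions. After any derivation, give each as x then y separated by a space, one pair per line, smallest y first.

[3; 3,6] for √11; ℓ=2 ⇒ convergent index 1
a_0=3:  p_0=3·1+0=3,  q_0=3·0+1=1
a_1=3:  p_1=3·3+1=10,  q_1=3·1+0=3
→ (10, 3).  Check: 10²=100, 11·3²=99, difference 1.
k=2:  x_2 = 10·10+11·3·3 = 199,  y_2 = 10·3+3·10 = 60
k=3:  x_3 = 10·199+11·3·60 = 3970,  y_3 = 10·60+3·199 = 1197
k=4:  x_4 = 10·3970+11·3·1197 = 79201,  y_4 = 10·1197+3·3970 = 23880

10 3
199 60
3970 1197
79201 23880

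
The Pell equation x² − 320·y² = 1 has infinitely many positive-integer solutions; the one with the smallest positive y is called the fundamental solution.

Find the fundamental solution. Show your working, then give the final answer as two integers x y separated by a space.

√320 = [17; 1,7,1,34, …], period ℓ=4 (even) → k=3
i=0: a=17 ⇒ p=17, q=1
i=1: a=1 ⇒ p=18, q=1
i=2: a=7 ⇒ p=143, q=8
i=3: a=1 ⇒ p=161, q=9
fundamental: x₁=161, y₁=9  (since 25921 − 320·81 = 1)

161 9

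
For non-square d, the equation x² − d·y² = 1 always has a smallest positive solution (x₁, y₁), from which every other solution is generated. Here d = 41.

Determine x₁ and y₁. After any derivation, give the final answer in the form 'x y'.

2049 320

d=41: √d = [6; 2,2,12] (ℓ=3, odd), read p_5/q_5
i=0: a=6 ⇒ p=6, q=1
i=1: a=2 ⇒ p=13, q=2
i=2: a=2 ⇒ p=32, q=5
i=3: a=12 ⇒ p=397, q=62
i=4: a=2 ⇒ p=826, q=129
i=5: a=2 ⇒ p=2049, q=320
→ (2049, 320).  Check: 2049²=4198401, 41·320²=4198400, difference 1.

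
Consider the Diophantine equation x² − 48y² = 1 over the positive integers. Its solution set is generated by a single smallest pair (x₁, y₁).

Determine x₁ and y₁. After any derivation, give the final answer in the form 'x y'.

[6; 1,12] for √48; ℓ=2 ⇒ convergent index 1
step 0: (6, 1)  from 6·(1,0) + (0,1)
step 1: (7, 1)  from 1·(6,1) + (1,0)
(x₁, y₁) = (7, 1);  7² − 48·1² = 1 ✓

7 1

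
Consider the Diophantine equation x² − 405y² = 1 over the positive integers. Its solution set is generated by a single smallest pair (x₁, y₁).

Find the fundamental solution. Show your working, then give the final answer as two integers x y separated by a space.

[20; 8,40] for √405; ℓ=2 ⇒ convergent index 1
step 0: (20, 1)  from 20·(1,0) + (0,1)
step 1: (161, 8)  from 8·(20,1) + (1,0)
(x₁, y₁) = (161, 8);  161² − 405·8² = 1 ✓

161 8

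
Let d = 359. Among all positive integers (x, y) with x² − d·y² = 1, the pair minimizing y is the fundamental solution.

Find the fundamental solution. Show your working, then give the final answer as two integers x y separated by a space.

[18; 1,17,1,36] for √359; ℓ=4 ⇒ convergent index 3
a_0=18:  p_0=18·1+0=18,  q_0=18·0+1=1
…
a_2=17:  p_2=17·19+18=341,  q_2=17·1+1=18
a_3=1:  p_3=1·341+19=360,  q_3=1·18+1=19
fundamental: x₁=360, y₁=19  (since 129600 − 359·361 = 1)

360 19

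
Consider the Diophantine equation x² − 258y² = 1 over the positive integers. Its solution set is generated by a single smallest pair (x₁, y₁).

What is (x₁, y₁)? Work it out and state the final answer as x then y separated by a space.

√258 = [16; 16,32, …], period ℓ=2 (even) → k=1
k=0  a_k=16  p_k/q_k = 16/1
k=1  a_k=16  p_k/q_k = 257/16
fundamental: x₁=257, y₁=16  (since 66049 − 258·256 = 1)

257 16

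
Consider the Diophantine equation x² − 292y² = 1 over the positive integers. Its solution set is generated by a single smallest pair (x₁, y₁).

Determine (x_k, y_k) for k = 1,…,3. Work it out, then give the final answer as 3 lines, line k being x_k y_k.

d=292: √d = [17; 11,2,1,3,8,3,1,2,11,34] (ℓ=10, even), read p_9/q_9
i=0: a=17 ⇒ p=17, q=1
…
i=5: a=8 ⇒ p=17669, q=1034
…
i=8: a=2 ⇒ p=200767, q=11749
i=9: a=11 ⇒ p=2281249, q=133500
fundamental: x₁=2281249, y₁=133500  (since 5204097000001 − 292·17822250000 = 1)
(x_2, y_2) = (2281249·2281249 + 292·133500·133500, 2281249·133500 + 133500·2281249) = (10408194000001, 609093483000)
(x_3, y_3) = (2281249·10408194000001 + 292·133500·609093483000, 2281249·609093483000 + 133500·10408194000001) = (47487364308614281249, 2778987798000400500)

2281249 133500
10408194000001 609093483000
47487364308614281249 2778987798000400500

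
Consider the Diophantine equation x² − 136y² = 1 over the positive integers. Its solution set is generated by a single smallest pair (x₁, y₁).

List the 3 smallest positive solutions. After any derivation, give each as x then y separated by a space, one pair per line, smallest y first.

√136 → a₀=11, period (1,1,1,22); ℓ=4 even so k=3
step 0: (11, 1)  from 11·(1,0) + (0,1)
step 1: (12, 1)  from 1·(11,1) + (1,0)
step 2: (23, 2)  from 1·(12,1) + (11,1)
step 3: (35, 3)  from 1·(23,2) + (12,1)
→ (35, 3).  Check: 35²=1225, 136·3²=1224, difference 1.
(x_2, y_2) = (35·35 + 136·3·3, 35·3 + 3·35) = (2449, 210)
(x_3, y_3) = (35·2449 + 136·3·210, 35·210 + 3·2449) = (171395, 14697)

35 3
2449 210
171395 14697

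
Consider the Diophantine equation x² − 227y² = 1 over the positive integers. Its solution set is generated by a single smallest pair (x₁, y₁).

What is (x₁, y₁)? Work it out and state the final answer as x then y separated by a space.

√227 = [15; 15,30, …], period ℓ=2 (even) → k=1
a_0=15:  p_0=15·1+0=15,  q_0=15·0+1=1
a_1=15:  p_1=15·15+1=226,  q_1=15·1+0=15
→ (226, 15).  Check: 226²=51076, 227·15²=51075, difference 1.

226 15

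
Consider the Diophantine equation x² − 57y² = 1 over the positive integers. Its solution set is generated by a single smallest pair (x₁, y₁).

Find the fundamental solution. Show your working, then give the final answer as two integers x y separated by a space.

√57 → a₀=7, period (1,1,4,1,1,14); ℓ=6 even so k=5
i=0: a=7 ⇒ p=7, q=1
…
i=4: a=1 ⇒ p=83, q=11
i=5: a=1 ⇒ p=151, q=20
→ (151, 20).  Check: 151²=22801, 57·20²=22800, difference 1.

151 20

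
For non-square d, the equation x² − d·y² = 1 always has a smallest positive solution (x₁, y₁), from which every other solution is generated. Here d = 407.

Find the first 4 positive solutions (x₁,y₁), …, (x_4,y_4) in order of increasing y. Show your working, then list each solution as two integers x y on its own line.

2663 132
14183137 703032
75539384999 3744348300
402322750321537 19942398342768

√407 = [20; 5,1,2,1,5,40, …], period ℓ=6 (even) → k=5
step 0: (20, 1)  from 20·(1,0) + (0,1)
…
step 4: (464, 23)  from 1·(343,17) + (121,6)
step 5: (2663, 132)  from 5·(464,23) + (343,17)
→ (2663, 132).  Check: 2663²=7091569, 407·132²=7091568, difference 1.
k=2:  x_2 = 2663·2663+407·132·132 = 14183137,  y_2 = 2663·132+132·2663 = 703032
k=3:  x_3 = 2663·14183137+407·132·703032 = 75539384999,  y_3 = 2663·703032+132·14183137 = 3744348300
k=4:  x_4 = 2663·75539384999+407·132·3744348300 = 402322750321537,  y_4 = 2663·3744348300+132·75539384999 = 19942398342768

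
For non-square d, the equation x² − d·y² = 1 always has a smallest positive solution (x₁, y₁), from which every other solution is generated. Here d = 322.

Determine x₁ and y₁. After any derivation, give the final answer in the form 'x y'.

[17; 1,16,1,34] for √322; ℓ=4 ⇒ convergent index 3
k=0  a_k=17  p_k/q_k = 17/1
k=1  a_k=1  p_k/q_k = 18/1
k=2  a_k=16  p_k/q_k = 305/17
k=3  a_k=1  p_k/q_k = 323/18
fundamental: x₁=323, y₁=18  (since 104329 − 322·324 = 1)

323 18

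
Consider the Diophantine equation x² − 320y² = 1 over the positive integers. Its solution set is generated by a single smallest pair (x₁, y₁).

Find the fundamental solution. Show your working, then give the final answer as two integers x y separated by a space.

161 9

[17; 1,7,1,34] for √320; ℓ=4 ⇒ convergent index 3
i=0: a=17 ⇒ p=17, q=1
…
i=2: a=7 ⇒ p=143, q=8
i=3: a=1 ⇒ p=161, q=9
→ (161, 9).  Check: 161²=25921, 320·9²=25920, difference 1.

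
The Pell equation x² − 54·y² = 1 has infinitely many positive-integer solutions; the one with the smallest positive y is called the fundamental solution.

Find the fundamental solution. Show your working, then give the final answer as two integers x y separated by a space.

485 66

d=54: √d = [7; 2,1,6,1,2,14] (ℓ=6, even), read p_5/q_5
i=0: a=7 ⇒ p=7, q=1
…
i=3: a=6 ⇒ p=147, q=20
i=4: a=1 ⇒ p=169, q=23
i=5: a=2 ⇒ p=485, q=66
→ (485, 66).  Check: 485²=235225, 54·66²=235224, difference 1.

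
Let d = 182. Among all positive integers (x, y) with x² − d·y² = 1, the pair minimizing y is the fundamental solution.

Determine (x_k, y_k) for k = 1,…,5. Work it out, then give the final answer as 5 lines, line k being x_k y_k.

√182 = [13; 2,26, …], period ℓ=2 (even) → k=1
a_0=13:  p_0=13·1+0=13,  q_0=13·0+1=1
a_1=2:  p_1=2·13+1=27,  q_1=2·1+0=2
fundamental: x₁=27, y₁=2  (since 729 − 182·4 = 1)
(27+2√182)^2 = 1457 + 108√182
(27+2√182)^3 = 78651 + 5830√182
(27+2√182)^4 = 4245697 + 314712√182
(27+2√182)^5 = 229188987 + 16988618√182

27 2
1457 108
78651 5830
4245697 314712
229188987 16988618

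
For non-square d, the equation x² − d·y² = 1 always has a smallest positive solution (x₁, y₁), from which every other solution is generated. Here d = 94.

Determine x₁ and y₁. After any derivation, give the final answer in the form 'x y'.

2143295 221064

d=94: √d = [9; 1,2,3,1,1,…,2,1,18] (ℓ=16, even), read p_15/q_15
k=0  a_k=9  p_k/q_k = 9/1
k=1  a_k=1  p_k/q_k = 10/1
…
k=3  a_k=3  p_k/q_k = 97/10
k=4  a_k=1  p_k/q_k = 126/13
…
k=8  a_k=8  p_k/q_k = 12953/1336
…
k=10  a_k=5  p_k/q_k = 85038/8771
…
k=14  a_k=2  p_k/q_k = 1490361/153719
k=15  a_k=1  p_k/q_k = 2143295/221064
(x₁, y₁) = (2143295, 221064);  2143295² − 94·221064² = 1 ✓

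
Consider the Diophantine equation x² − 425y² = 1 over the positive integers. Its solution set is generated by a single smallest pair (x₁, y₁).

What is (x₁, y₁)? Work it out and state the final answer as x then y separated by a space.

d=425: √d = [20; 1,1,1,1,1,1,40] (ℓ=7, odd), read p_13/q_13
k=0  a_k=20  p_k/q_k = 20/1
k=1  a_k=1  p_k/q_k = 21/1
k=2  a_k=1  p_k/q_k = 41/2
…
k=4  a_k=1  p_k/q_k = 103/5
k=5  a_k=1  p_k/q_k = 165/8
…
k=8  a_k=1  p_k/q_k = 11153/541
k=9  a_k=1  p_k/q_k = 22038/1069
k=10  a_k=1  p_k/q_k = 33191/1610
…
k=12  a_k=1  p_k/q_k = 88420/4289
k=13  a_k=1  p_k/q_k = 143649/6968
fundamental: x₁=143649, y₁=6968  (since 20635035201 − 425·48553024 = 1)

143649 6968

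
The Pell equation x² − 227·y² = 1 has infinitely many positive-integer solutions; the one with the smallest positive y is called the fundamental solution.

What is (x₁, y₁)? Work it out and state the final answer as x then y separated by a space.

√227 = [15; 15,30, …], period ℓ=2 (even) → k=1
step 0: (15, 1)  from 15·(1,0) + (0,1)
step 1: (226, 15)  from 15·(15,1) + (1,0)
fundamental: x₁=226, y₁=15  (since 51076 − 227·225 = 1)

226 15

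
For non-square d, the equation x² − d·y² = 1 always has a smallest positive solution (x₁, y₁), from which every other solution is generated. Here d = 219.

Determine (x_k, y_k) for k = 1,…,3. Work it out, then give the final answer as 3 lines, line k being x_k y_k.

√219 = [14; 1,3,1,28, …], period ℓ=4 (even) → k=3
i=0: a=14 ⇒ p=14, q=1
…
i=2: a=3 ⇒ p=59, q=4
i=3: a=1 ⇒ p=74, q=5
→ (74, 5).  Check: 74²=5476, 219·5²=5475, difference 1.
k=2:  x_2 = 74·74+219·5·5 = 10951,  y_2 = 74·5+5·74 = 740
k=3:  x_3 = 74·10951+219·5·740 = 1620674,  y_3 = 74·740+5·10951 = 109515

74 5
10951 740
1620674 109515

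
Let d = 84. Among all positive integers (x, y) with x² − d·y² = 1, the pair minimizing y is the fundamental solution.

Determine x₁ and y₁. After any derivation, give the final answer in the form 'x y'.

55 6

√84 = [9; 6,18, …], period ℓ=2 (even) → k=1
k=0  a_k=9  p_k/q_k = 9/1
k=1  a_k=6  p_k/q_k = 55/6
fundamental: x₁=55, y₁=6  (since 3025 − 84·36 = 1)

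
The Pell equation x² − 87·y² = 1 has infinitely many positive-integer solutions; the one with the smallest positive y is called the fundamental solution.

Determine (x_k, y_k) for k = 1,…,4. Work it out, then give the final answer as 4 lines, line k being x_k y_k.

[9; 3,18] for √87; ℓ=2 ⇒ convergent index 1
step 0: (9, 1)  from 9·(1,0) + (0,1)
step 1: (28, 3)  from 3·(9,1) + (1,0)
→ (28, 3).  Check: 28²=784, 87·3²=783, difference 1.
k=2:  x_2 = 28·28+87·3·3 = 1567,  y_2 = 28·3+3·28 = 168
k=3:  x_3 = 28·1567+87·3·168 = 87724,  y_3 = 28·168+3·1567 = 9405
k=4:  x_4 = 28·87724+87·3·9405 = 4910977,  y_4 = 28·9405+3·87724 = 526512

28 3
1567 168
87724 9405
4910977 526512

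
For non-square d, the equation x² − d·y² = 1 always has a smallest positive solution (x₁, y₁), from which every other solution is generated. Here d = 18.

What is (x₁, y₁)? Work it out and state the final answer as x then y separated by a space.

d=18: √d = [4; 4,8] (ℓ=2, even), read p_1/q_1
step 0: (4, 1)  from 4·(1,0) + (0,1)
step 1: (17, 4)  from 4·(4,1) + (1,0)
(x₁, y₁) = (17, 4);  17² − 18·4² = 1 ✓

17 4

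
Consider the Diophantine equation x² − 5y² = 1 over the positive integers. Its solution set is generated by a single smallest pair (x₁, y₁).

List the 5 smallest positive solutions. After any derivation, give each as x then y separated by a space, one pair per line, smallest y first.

9 4
161 72
2889 1292
51841 23184
930249 416020

d=5: √d = [2; 4] (ℓ=1, odd), read p_1/q_1
step 0: (2, 1)  from 2·(1,0) + (0,1)
step 1: (9, 4)  from 4·(2,1) + (1,0)
→ (9, 4).  Check: 9²=81, 5·4²=80, difference 1.
(x_2, y_2) = (9·9 + 5·4·4, 9·4 + 4·9) = (161, 72)
(x_3, y_3) = (9·161 + 5·4·72, 9·72 + 4·161) = (2889, 1292)
(x_4, y_4) = (9·2889 + 5·4·1292, 9·1292 + 4·2889) = (51841, 23184)
(x_5, y_5) = (9·51841 + 5·4·23184, 9·23184 + 4·51841) = (930249, 416020)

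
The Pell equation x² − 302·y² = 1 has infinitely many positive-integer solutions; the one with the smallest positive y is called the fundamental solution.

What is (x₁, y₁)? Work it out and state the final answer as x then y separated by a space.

[17; 2,1,1,1,4,…,1,2,34] for √302; ℓ=16 ⇒ convergent index 15
i=0: a=17 ⇒ p=17, q=1
i=1: a=2 ⇒ p=35, q=2
…
i=3: a=1 ⇒ p=87, q=5
i=4: a=1 ⇒ p=139, q=8
…
i=6: a=2 ⇒ p=1425, q=82
…
i=9: a=1 ⇒ p=36581, q=2105
i=10: a=2 ⇒ p=107675, q=6196
…
i=12: a=1 ⇒ p=574956, q=33085
i=13: a=1 ⇒ p=1042237, q=59974
i=14: a=1 ⇒ p=1617193, q=93059
i=15: a=2 ⇒ p=4276623, q=246092
→ (4276623, 246092).  Check: 4276623²=18289504284129, 302·246092²=18289504284128, difference 1.

4276623 246092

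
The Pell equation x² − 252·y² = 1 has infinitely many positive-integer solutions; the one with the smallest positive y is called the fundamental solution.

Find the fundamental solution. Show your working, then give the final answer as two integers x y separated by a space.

127 8

[15; 1,6,1,30] for √252; ℓ=4 ⇒ convergent index 3
a_0=15:  p_0=15·1+0=15,  q_0=15·0+1=1
a_1=1:  p_1=1·15+1=16,  q_1=1·1+0=1
a_2=6:  p_2=6·16+15=111,  q_2=6·1+1=7
a_3=1:  p_3=1·111+16=127,  q_3=1·7+1=8
fundamental: x₁=127, y₁=8  (since 16129 − 252·64 = 1)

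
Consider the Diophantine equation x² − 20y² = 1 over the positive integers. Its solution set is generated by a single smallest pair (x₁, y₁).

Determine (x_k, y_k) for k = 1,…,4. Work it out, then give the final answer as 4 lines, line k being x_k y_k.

√20 → a₀=4, period (2,8); ℓ=2 even so k=1
i=0: a=4 ⇒ p=4, q=1
i=1: a=2 ⇒ p=9, q=2
fundamental: x₁=9, y₁=2  (since 81 − 20·4 = 1)
(x_2, y_2) = (9·9 + 20·2·2, 9·2 + 2·9) = (161, 36)
(x_3, y_3) = (9·161 + 20·2·36, 9·36 + 2·161) = (2889, 646)
(x_4, y_4) = (9·2889 + 20·2·646, 9·646 + 2·2889) = (51841, 11592)

9 2
161 36
2889 646
51841 11592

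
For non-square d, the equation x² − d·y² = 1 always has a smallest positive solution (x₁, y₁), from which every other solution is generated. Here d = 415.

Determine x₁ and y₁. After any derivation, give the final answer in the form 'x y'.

18412804 903849

√415 → a₀=20, period (2,1,2,4,6,…,1,2,40); ℓ=16 even so k=15
i=0: a=20 ⇒ p=20, q=1
i=1: a=2 ⇒ p=41, q=2
…
i=5: a=6 ⇒ p=4441, q=218
…
i=8: a=3 ⇒ p=33939, q=1666
i=9: a=1 ⇒ p=43534, q=2137
i=10: a=1 ⇒ p=77473, q=3803
…
i=12: a=4 ⇒ p=2110961, q=103623
…
i=14: a=1 ⇒ p=6841255, q=335824
i=15: a=2 ⇒ p=18412804, q=903849
(x₁, y₁) = (18412804, 903849);  18412804² − 415·903849² = 1 ✓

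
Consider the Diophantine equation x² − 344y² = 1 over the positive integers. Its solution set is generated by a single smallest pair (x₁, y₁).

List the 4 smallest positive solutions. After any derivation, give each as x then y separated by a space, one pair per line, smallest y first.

[18; 1,1,4,1,3,1,4,1,1,36] for √344; ℓ=10 ⇒ convergent index 9
k=0  a_k=18  p_k/q_k = 18/1
k=1  a_k=1  p_k/q_k = 19/1
…
k=4  a_k=1  p_k/q_k = 204/11
k=5  a_k=3  p_k/q_k = 779/42
k=6  a_k=1  p_k/q_k = 983/53
k=7  a_k=4  p_k/q_k = 4711/254
k=8  a_k=1  p_k/q_k = 5694/307
k=9  a_k=1  p_k/q_k = 10405/561
(x₁, y₁) = (10405, 561);  10405² − 344·561² = 1 ✓
n=2: (10405,561)∘(10405,561) = (10405·10405+344·561·561, 10405·561+561·10405) = (216528049,11674410)
n=3: (216528049,11674410)∘(10405,561) = (10405·216528049+344·561·11674410, 10405·11674410+561·216528049) = (4505948689285,242944471539)
n=4: (4505948689285,242944471539)∘(10405,561) = (10405·4505948689285+344·561·242944471539, 10405·242944471539+561·4505948689285) = (93768792007492801,5055674441052180)

10405 561
216528049 11674410
4505948689285 242944471539
93768792007492801 5055674441052180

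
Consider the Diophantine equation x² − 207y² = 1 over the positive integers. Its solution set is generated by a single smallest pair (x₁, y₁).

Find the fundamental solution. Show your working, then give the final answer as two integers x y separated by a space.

√207 = [14; 2,1,1,2,1,1,2,28, …], period ℓ=8 (even) → k=7
k=0  a_k=14  p_k/q_k = 14/1
…
k=3  a_k=1  p_k/q_k = 72/5
…
k=5  a_k=1  p_k/q_k = 259/18
k=6  a_k=1  p_k/q_k = 446/31
k=7  a_k=2  p_k/q_k = 1151/80
(x₁, y₁) = (1151, 80);  1151² − 207·80² = 1 ✓

1151 80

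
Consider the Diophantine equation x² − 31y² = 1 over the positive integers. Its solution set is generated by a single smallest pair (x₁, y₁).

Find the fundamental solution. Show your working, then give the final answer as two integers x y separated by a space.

d=31: √d = [5; 1,1,3,5,3,1,1,10] (ℓ=8, even), read p_7/q_7
a_0=5:  p_0=5·1+0=5,  q_0=5·0+1=1
a_1=1:  p_1=1·5+1=6,  q_1=1·1+0=1
a_2=1:  p_2=1·6+5=11,  q_2=1·1+1=2
a_3=3:  p_3=3·11+6=39,  q_3=3·2+1=7
…
a_6=1:  p_6=1·657+206=863,  q_6=1·118+37=155
a_7=1:  p_7=1·863+657=1520,  q_7=1·155+118=273
(x₁, y₁) = (1520, 273);  1520² − 31·273² = 1 ✓

1520 273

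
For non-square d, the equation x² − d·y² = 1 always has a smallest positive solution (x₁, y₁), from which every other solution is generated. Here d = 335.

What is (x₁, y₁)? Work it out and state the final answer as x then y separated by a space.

d=335: √d = [18; 3,3,3,36] (ℓ=4, even), read p_3/q_3
i=0: a=18 ⇒ p=18, q=1
i=1: a=3 ⇒ p=55, q=3
i=2: a=3 ⇒ p=183, q=10
i=3: a=3 ⇒ p=604, q=33
fundamental: x₁=604, y₁=33  (since 364816 − 335·1089 = 1)

604 33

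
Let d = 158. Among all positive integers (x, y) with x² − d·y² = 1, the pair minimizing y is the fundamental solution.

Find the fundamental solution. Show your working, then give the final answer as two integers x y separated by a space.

d=158: √d = [12; 1,1,3,12,3,1,1,24] (ℓ=8, even), read p_7/q_7
i=0: a=12 ⇒ p=12, q=1
i=1: a=1 ⇒ p=13, q=1
…
i=5: a=3 ⇒ p=3331, q=265
i=6: a=1 ⇒ p=4412, q=351
i=7: a=1 ⇒ p=7743, q=616
(x₁, y₁) = (7743, 616);  7743² − 158·616² = 1 ✓

7743 616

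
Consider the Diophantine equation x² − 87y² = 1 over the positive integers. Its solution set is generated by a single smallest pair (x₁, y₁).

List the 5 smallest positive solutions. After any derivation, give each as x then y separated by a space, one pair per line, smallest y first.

28 3
1567 168
87724 9405
4910977 526512
274926988 29475267

√87 = [9; 3,18, …], period ℓ=2 (even) → k=1
i=0: a=9 ⇒ p=9, q=1
i=1: a=3 ⇒ p=28, q=3
→ (28, 3).  Check: 28²=784, 87·3²=783, difference 1.
n=2: (28,3)∘(28,3) = (28·28+87·3·3, 28·3+3·28) = (1567,168)
n=3: (1567,168)∘(28,3) = (28·1567+87·3·168, 28·168+3·1567) = (87724,9405)
n=4: (87724,9405)∘(28,3) = (28·87724+87·3·9405, 28·9405+3·87724) = (4910977,526512)
n=5: (4910977,526512)∘(28,3) = (28·4910977+87·3·526512, 28·526512+3·4910977) = (274926988,29475267)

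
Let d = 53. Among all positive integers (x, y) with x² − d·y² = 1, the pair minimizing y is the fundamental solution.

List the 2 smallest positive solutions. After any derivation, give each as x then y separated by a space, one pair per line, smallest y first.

√53 = [7; 3,1,1,3,14, …], period ℓ=5 (odd) → k=9
step 0: (7, 1)  from 7·(1,0) + (0,1)
step 1: (22, 3)  from 3·(7,1) + (1,0)
step 2: (29, 4)  from 1·(22,3) + (7,1)
…
step 5: (2599, 357)  from 14·(182,25) + (51,7)
step 6: (7979, 1096)  from 3·(2599,357) + (182,25)
…
step 8: (18557, 2549)  from 1·(10578,1453) + (7979,1096)
step 9: (66249, 9100)  from 3·(18557,2549) + (10578,1453)
(x₁, y₁) = (66249, 9100);  66249² − 53·9100² = 1 ✓
n=2: (66249,9100)∘(66249,9100) = (66249·66249+53·9100·9100, 66249·9100+9100·66249) = (8777860001,1205731800)

66249 9100
8777860001 1205731800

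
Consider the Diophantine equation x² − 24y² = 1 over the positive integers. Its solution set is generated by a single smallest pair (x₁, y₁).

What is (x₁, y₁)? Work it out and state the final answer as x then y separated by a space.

5 1

d=24: √d = [4; 1,8] (ℓ=2, even), read p_1/q_1
step 0: (4, 1)  from 4·(1,0) + (0,1)
step 1: (5, 1)  from 1·(4,1) + (1,0)
→ (5, 1).  Check: 5²=25, 24·1²=24, difference 1.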